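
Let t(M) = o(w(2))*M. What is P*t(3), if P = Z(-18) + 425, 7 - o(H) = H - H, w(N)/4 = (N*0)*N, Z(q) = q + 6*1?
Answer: 8673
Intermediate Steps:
Z(q) = 6 + q (Z(q) = q + 6 = 6 + q)
w(N) = 0 (w(N) = 4*((N*0)*N) = 4*(0*N) = 4*0 = 0)
o(H) = 7 (o(H) = 7 - (H - H) = 7 - 1*0 = 7 + 0 = 7)
P = 413 (P = (6 - 18) + 425 = -12 + 425 = 413)
t(M) = 7*M
P*t(3) = 413*(7*3) = 413*21 = 8673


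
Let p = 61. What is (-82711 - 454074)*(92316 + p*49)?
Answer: -51158294425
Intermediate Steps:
(-82711 - 454074)*(92316 + p*49) = (-82711 - 454074)*(92316 + 61*49) = -536785*(92316 + 2989) = -536785*95305 = -51158294425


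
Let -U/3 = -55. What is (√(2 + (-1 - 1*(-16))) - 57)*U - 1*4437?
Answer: -13842 + 165*√17 ≈ -13162.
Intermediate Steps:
U = 165 (U = -3*(-55) = 165)
(√(2 + (-1 - 1*(-16))) - 57)*U - 1*4437 = (√(2 + (-1 - 1*(-16))) - 57)*165 - 1*4437 = (√(2 + (-1 + 16)) - 57)*165 - 4437 = (√(2 + 15) - 57)*165 - 4437 = (√17 - 57)*165 - 4437 = (-57 + √17)*165 - 4437 = (-9405 + 165*√17) - 4437 = -13842 + 165*√17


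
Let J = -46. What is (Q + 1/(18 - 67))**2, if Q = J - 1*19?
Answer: 10150596/2401 ≈ 4227.7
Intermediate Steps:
Q = -65 (Q = -46 - 1*19 = -46 - 19 = -65)
(Q + 1/(18 - 67))**2 = (-65 + 1/(18 - 67))**2 = (-65 + 1/(-49))**2 = (-65 - 1/49)**2 = (-3186/49)**2 = 10150596/2401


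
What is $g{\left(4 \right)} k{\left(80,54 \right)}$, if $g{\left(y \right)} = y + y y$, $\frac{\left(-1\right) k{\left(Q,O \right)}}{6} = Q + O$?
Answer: $-16080$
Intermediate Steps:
$k{\left(Q,O \right)} = - 6 O - 6 Q$ ($k{\left(Q,O \right)} = - 6 \left(Q + O\right) = - 6 \left(O + Q\right) = - 6 O - 6 Q$)
$g{\left(y \right)} = y + y^{2}$
$g{\left(4 \right)} k{\left(80,54 \right)} = 4 \left(1 + 4\right) \left(\left(-6\right) 54 - 480\right) = 4 \cdot 5 \left(-324 - 480\right) = 20 \left(-804\right) = -16080$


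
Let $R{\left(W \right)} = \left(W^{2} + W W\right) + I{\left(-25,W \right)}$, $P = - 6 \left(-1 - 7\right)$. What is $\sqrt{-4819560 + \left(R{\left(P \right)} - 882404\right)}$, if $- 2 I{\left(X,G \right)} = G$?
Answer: $2 i \sqrt{1424345} \approx 2386.9 i$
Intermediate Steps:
$I{\left(X,G \right)} = - \frac{G}{2}$
$P = 48$ ($P = \left(-6\right) \left(-8\right) = 48$)
$R{\left(W \right)} = 2 W^{2} - \frac{W}{2}$ ($R{\left(W \right)} = \left(W^{2} + W W\right) - \frac{W}{2} = \left(W^{2} + W^{2}\right) - \frac{W}{2} = 2 W^{2} - \frac{W}{2}$)
$\sqrt{-4819560 + \left(R{\left(P \right)} - 882404\right)} = \sqrt{-4819560 + \left(\frac{1}{2} \cdot 48 \left(-1 + 4 \cdot 48\right) - 882404\right)} = \sqrt{-4819560 - \left(882404 - 24 \left(-1 + 192\right)\right)} = \sqrt{-4819560 - \left(882404 - 4584\right)} = \sqrt{-4819560 + \left(4584 - 882404\right)} = \sqrt{-4819560 - 877820} = \sqrt{-5697380} = 2 i \sqrt{1424345}$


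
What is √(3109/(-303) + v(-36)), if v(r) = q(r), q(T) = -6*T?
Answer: √18888717/303 ≈ 14.344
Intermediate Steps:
v(r) = -6*r
√(3109/(-303) + v(-36)) = √(3109/(-303) - 6*(-36)) = √(3109*(-1/303) + 216) = √(-3109/303 + 216) = √(62339/303) = √18888717/303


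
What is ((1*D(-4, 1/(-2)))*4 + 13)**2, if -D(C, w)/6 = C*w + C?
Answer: 3721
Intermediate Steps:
D(C, w) = -6*C - 6*C*w (D(C, w) = -6*(C*w + C) = -6*(C + C*w) = -6*C - 6*C*w)
((1*D(-4, 1/(-2)))*4 + 13)**2 = ((1*(-6*(-4)*(1 + 1/(-2))))*4 + 13)**2 = ((1*(-6*(-4)*(1 - 1/2)))*4 + 13)**2 = ((1*(-6*(-4)*1/2))*4 + 13)**2 = ((1*12)*4 + 13)**2 = (12*4 + 13)**2 = (48 + 13)**2 = 61**2 = 3721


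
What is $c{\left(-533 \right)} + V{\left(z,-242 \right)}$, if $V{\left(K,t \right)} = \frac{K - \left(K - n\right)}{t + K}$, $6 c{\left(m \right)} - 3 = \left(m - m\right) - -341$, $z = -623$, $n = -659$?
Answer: $\frac{150757}{2595} \approx 58.095$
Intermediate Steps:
$c{\left(m \right)} = \frac{172}{3}$ ($c{\left(m \right)} = \frac{1}{2} + \frac{\left(m - m\right) - -341}{6} = \frac{1}{2} + \frac{0 + 341}{6} = \frac{1}{2} + \frac{1}{6} \cdot 341 = \frac{1}{2} + \frac{341}{6} = \frac{172}{3}$)
$V{\left(K,t \right)} = - \frac{659}{K + t}$ ($V{\left(K,t \right)} = \frac{K - \left(659 + K\right)}{t + K} = - \frac{659}{K + t}$)
$c{\left(-533 \right)} + V{\left(z,-242 \right)} = \frac{172}{3} - \frac{659}{-623 - 242} = \frac{172}{3} - \frac{659}{-865} = \frac{172}{3} - - \frac{659}{865} = \frac{172}{3} + \frac{659}{865} = \frac{150757}{2595}$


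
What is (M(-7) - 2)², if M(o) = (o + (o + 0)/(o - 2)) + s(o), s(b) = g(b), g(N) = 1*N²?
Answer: 134689/81 ≈ 1662.8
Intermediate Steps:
g(N) = N²
s(b) = b²
M(o) = o + o² + o/(-2 + o) (M(o) = (o + (o + 0)/(o - 2)) + o² = (o + o/(-2 + o)) + o² = o + o² + o/(-2 + o))
(M(-7) - 2)² = (-7*(-1 + (-7)² - 1*(-7))/(-2 - 7) - 2)² = (-7*(-1 + 49 + 7)/(-9) - 2)² = (-7*(-⅑)*55 - 2)² = (385/9 - 2)² = (367/9)² = 134689/81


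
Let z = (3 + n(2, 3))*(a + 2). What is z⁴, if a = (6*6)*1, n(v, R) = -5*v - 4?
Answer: 30528476176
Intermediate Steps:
n(v, R) = -4 - 5*v
a = 36 (a = 36*1 = 36)
z = -418 (z = (3 + (-4 - 5*2))*(36 + 2) = (3 + (-4 - 10))*38 = (3 - 14)*38 = -11*38 = -418)
z⁴ = (-418)⁴ = 30528476176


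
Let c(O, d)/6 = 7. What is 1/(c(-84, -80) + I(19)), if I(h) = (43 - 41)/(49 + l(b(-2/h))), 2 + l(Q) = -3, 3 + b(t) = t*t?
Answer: 22/925 ≈ 0.023784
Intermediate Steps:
c(O, d) = 42 (c(O, d) = 6*7 = 42)
b(t) = -3 + t² (b(t) = -3 + t*t = -3 + t²)
l(Q) = -5 (l(Q) = -2 - 3 = -5)
I(h) = 1/22 (I(h) = (43 - 41)/(49 - 5) = 2/44 = 2*(1/44) = 1/22)
1/(c(-84, -80) + I(19)) = 1/(42 + 1/22) = 1/(925/22) = 22/925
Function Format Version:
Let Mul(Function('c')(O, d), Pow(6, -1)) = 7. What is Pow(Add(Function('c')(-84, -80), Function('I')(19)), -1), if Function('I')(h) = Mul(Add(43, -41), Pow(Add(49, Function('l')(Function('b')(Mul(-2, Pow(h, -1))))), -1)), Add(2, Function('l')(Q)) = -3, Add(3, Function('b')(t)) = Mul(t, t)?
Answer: Rational(22, 925) ≈ 0.023784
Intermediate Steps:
Function('c')(O, d) = 42 (Function('c')(O, d) = Mul(6, 7) = 42)
Function('b')(t) = Add(-3, Pow(t, 2)) (Function('b')(t) = Add(-3, Mul(t, t)) = Add(-3, Pow(t, 2)))
Function('l')(Q) = -5 (Function('l')(Q) = Add(-2, -3) = -5)
Function('I')(h) = Rational(1, 22) (Function('I')(h) = Mul(Add(43, -41), Pow(Add(49, -5), -1)) = Mul(2, Pow(44, -1)) = Mul(2, Rational(1, 44)) = Rational(1, 22))
Pow(Add(Function('c')(-84, -80), Function('I')(19)), -1) = Pow(Add(42, Rational(1, 22)), -1) = Pow(Rational(925, 22), -1) = Rational(22, 925)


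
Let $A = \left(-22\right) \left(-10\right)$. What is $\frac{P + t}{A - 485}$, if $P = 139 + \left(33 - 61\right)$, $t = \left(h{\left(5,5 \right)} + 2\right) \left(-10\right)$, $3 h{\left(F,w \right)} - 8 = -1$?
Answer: $- \frac{203}{795} \approx -0.25535$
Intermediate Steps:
$h{\left(F,w \right)} = \frac{7}{3}$ ($h{\left(F,w \right)} = \frac{8}{3} + \frac{1}{3} \left(-1\right) = \frac{8}{3} - \frac{1}{3} = \frac{7}{3}$)
$A = 220$
$t = - \frac{130}{3}$ ($t = \left(\frac{7}{3} + 2\right) \left(-10\right) = \frac{13}{3} \left(-10\right) = - \frac{130}{3} \approx -43.333$)
$P = 111$ ($P = 139 - 28 = 111$)
$\frac{P + t}{A - 485} = \frac{111 - \frac{130}{3}}{220 - 485} = \frac{203}{3 \left(-265\right)} = \frac{203}{3} \left(- \frac{1}{265}\right) = - \frac{203}{795}$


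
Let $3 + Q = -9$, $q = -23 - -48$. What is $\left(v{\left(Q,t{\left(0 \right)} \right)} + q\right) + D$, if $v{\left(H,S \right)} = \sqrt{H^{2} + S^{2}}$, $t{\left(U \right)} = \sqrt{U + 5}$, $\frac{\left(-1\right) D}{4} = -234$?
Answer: $961 + \sqrt{149} \approx 973.21$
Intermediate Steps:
$D = 936$ ($D = \left(-4\right) \left(-234\right) = 936$)
$q = 25$ ($q = -23 + 48 = 25$)
$Q = -12$ ($Q = -3 - 9 = -12$)
$t{\left(U \right)} = \sqrt{5 + U}$
$\left(v{\left(Q,t{\left(0 \right)} \right)} + q\right) + D = \left(\sqrt{\left(-12\right)^{2} + \left(\sqrt{5 + 0}\right)^{2}} + 25\right) + 936 = \left(\sqrt{144 + \left(\sqrt{5}\right)^{2}} + 25\right) + 936 = \left(\sqrt{144 + 5} + 25\right) + 936 = \left(\sqrt{149} + 25\right) + 936 = \left(25 + \sqrt{149}\right) + 936 = 961 + \sqrt{149}$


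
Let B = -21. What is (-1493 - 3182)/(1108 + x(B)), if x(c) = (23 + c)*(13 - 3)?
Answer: -4675/1128 ≈ -4.1445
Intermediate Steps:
x(c) = 230 + 10*c (x(c) = (23 + c)*10 = 230 + 10*c)
(-1493 - 3182)/(1108 + x(B)) = (-1493 - 3182)/(1108 + (230 + 10*(-21))) = -4675/(1108 + (230 - 210)) = -4675/(1108 + 20) = -4675/1128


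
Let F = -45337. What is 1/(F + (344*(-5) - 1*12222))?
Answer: -1/59279 ≈ -1.6869e-5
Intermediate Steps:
1/(F + (344*(-5) - 1*12222)) = 1/(-45337 + (344*(-5) - 1*12222)) = 1/(-45337 + (-1720 - 12222)) = 1/(-45337 - 13942) = 1/(-59279) = -1/59279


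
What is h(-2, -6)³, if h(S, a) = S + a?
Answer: -512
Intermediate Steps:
h(-2, -6)³ = (-2 - 6)³ = (-8)³ = -512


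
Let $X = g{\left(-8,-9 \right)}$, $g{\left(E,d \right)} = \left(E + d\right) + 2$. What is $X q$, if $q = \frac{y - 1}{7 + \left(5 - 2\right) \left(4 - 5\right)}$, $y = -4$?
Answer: $\frac{75}{4} \approx 18.75$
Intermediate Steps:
$q = - \frac{5}{4}$ ($q = \frac{-4 - 1}{7 + \left(5 - 2\right) \left(4 - 5\right)} = - \frac{5}{7 + \left(5 - 2\right) \left(-1\right)} = - \frac{5}{7 + 3 \left(-1\right)} = - \frac{5}{7 - 3} = - \frac{5}{4} \approx -1.25$)
$g{\left(E,d \right)} = 2 + E + d$
$X = -15$ ($X = 2 - 8 - 9 = -15$)
$X q = \left(-15\right) \left(- \frac{5}{4}\right) = \frac{75}{4}$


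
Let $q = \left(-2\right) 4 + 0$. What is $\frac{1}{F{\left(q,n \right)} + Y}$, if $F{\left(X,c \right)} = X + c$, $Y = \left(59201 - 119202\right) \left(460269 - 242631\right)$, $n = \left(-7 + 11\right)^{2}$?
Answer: $- \frac{1}{13058497630} \approx -7.6579 \cdot 10^{-11}$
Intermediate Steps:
$n = 16$ ($n = 4^{2} = 16$)
$q = -8$ ($q = -8 + 0 = -8$)
$Y = -13058497638$ ($Y = \left(-60001\right) 217638 = -13058497638$)
$\frac{1}{F{\left(q,n \right)} + Y} = \frac{1}{\left(-8 + 16\right) - 13058497638} = \frac{1}{8 - 13058497638} = \frac{1}{-13058497630} = - \frac{1}{13058497630}$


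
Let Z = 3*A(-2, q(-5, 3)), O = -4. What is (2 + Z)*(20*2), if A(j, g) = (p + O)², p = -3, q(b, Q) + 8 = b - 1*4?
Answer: 5960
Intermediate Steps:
q(b, Q) = -12 + b (q(b, Q) = -8 + (b - 1*4) = -8 + (b - 4) = -8 + (-4 + b) = -12 + b)
A(j, g) = 49 (A(j, g) = (-3 - 4)² = (-7)² = 49)
Z = 147 (Z = 3*49 = 147)
(2 + Z)*(20*2) = (2 + 147)*(20*2) = 149*40 = 5960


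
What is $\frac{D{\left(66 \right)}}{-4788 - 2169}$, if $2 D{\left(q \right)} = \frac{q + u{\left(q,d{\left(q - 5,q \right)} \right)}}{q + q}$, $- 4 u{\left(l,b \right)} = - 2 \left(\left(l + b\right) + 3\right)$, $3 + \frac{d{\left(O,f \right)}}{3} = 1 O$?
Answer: $- \frac{125}{1224432} \approx -0.00010209$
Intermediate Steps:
$d{\left(O,f \right)} = -9 + 3 O$ ($d{\left(O,f \right)} = -9 + 3 \cdot 1 O = -9 + 3 O$)
$u{\left(l,b \right)} = \frac{3}{2} + \frac{b}{2} + \frac{l}{2}$ ($u{\left(l,b \right)} = - \frac{\left(-2\right) \left(\left(l + b\right) + 3\right)}{4} = - \frac{\left(-2\right) \left(\left(b + l\right) + 3\right)}{4} = - \frac{\left(-2\right) \left(3 + b + l\right)}{4} = - \frac{-6 - 2 b - 2 l}{4} = \frac{3}{2} + \frac{b}{2} + \frac{l}{2}$)
$D{\left(q \right)} = \frac{- \frac{21}{2} + 3 q}{4 q}$ ($D{\left(q \right)} = \frac{\left(q + \left(\frac{3}{2} + \frac{-9 + 3 \left(q - 5\right)}{2} + \frac{q}{2}\right)\right) \frac{1}{q + q}}{2} = \frac{\left(q + \left(\frac{3}{2} + \frac{-9 + 3 \left(-5 + q\right)}{2} + \frac{q}{2}\right)\right) \frac{1}{2 q}}{2} = \frac{\left(q + \left(\frac{3}{2} + \frac{-9 + \left(-15 + 3 q\right)}{2} + \frac{q}{2}\right)\right) \frac{1}{2 q}}{2} = \frac{\left(q + \left(\frac{3}{2} + \frac{-24 + 3 q}{2} + \frac{q}{2}\right)\right) \frac{1}{2 q}}{2} = \frac{\left(q + \left(\frac{3}{2} + \left(-12 + \frac{3 q}{2}\right) + \frac{q}{2}\right)\right) \frac{1}{2 q}}{2} = \frac{\left(q + \left(- \frac{21}{2} + 2 q\right)\right) \frac{1}{2 q}}{2} = \frac{\left(- \frac{21}{2} + 3 q\right) \frac{1}{2 q}}{2} = \frac{\frac{1}{2} \frac{1}{q} \left(- \frac{21}{2} + 3 q\right)}{2} = \frac{- \frac{21}{2} + 3 q}{4 q}$)
$\frac{D{\left(66 \right)}}{-4788 - 2169} = \frac{\frac{3}{8} \cdot \frac{1}{66} \left(-7 + 2 \cdot 66\right)}{-4788 - 2169} = \frac{\frac{3}{8} \cdot \frac{1}{66} \left(-7 + 132\right)}{-4788 - 2169} = \frac{\frac{3}{8} \cdot \frac{1}{66} \cdot 125}{-6957} = \frac{125}{176} \left(- \frac{1}{6957}\right) = - \frac{125}{1224432}$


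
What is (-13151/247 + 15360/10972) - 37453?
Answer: -1954639902/52117 ≈ -37505.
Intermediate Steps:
(-13151/247 + 15360/10972) - 37453 = (-13151*1/247 + 15360*(1/10972)) - 37453 = (-13151/247 + 3840/2743) - 37453 = -2701901/52117 - 37453 = -1954639902/52117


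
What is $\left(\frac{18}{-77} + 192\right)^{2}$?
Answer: $\frac{218034756}{5929} \approx 36774.0$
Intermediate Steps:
$\left(\frac{18}{-77} + 192\right)^{2} = \left(18 \left(- \frac{1}{77}\right) + 192\right)^{2} = \left(- \frac{18}{77} + 192\right)^{2} = \left(\frac{14766}{77}\right)^{2} = \frac{218034756}{5929}$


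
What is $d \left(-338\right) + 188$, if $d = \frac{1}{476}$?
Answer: $\frac{44575}{238} \approx 187.29$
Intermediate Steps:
$d = \frac{1}{476} \approx 0.0021008$
$d \left(-338\right) + 188 = \frac{1}{476} \left(-338\right) + 188 = - \frac{169}{238} + 188 = \frac{44575}{238}$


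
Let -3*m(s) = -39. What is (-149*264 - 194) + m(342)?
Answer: -39517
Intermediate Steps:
m(s) = 13 (m(s) = -1/3*(-39) = 13)
(-149*264 - 194) + m(342) = (-149*264 - 194) + 13 = (-39336 - 194) + 13 = -39530 + 13 = -39517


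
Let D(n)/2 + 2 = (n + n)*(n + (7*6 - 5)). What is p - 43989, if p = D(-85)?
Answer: -27673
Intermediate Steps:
D(n) = -4 + 4*n*(37 + n) (D(n) = -4 + 2*((n + n)*(n + (7*6 - 5))) = -4 + 2*((2*n)*(n + (42 - 5))) = -4 + 2*((2*n)*(n + 37)) = -4 + 2*((2*n)*(37 + n)) = -4 + 2*(2*n*(37 + n)) = -4 + 4*n*(37 + n))
p = 16316 (p = -4 + 4*(-85)² + 148*(-85) = -4 + 4*7225 - 12580 = -4 + 28900 - 12580 = 16316)
p - 43989 = 16316 - 43989 = -27673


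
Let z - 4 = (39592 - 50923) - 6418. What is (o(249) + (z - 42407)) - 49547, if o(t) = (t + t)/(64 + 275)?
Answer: -12395821/113 ≈ -1.0970e+5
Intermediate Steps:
z = -17745 (z = 4 + ((39592 - 50923) - 6418) = 4 + (-11331 - 6418) = 4 - 17749 = -17745)
o(t) = 2*t/339 (o(t) = (2*t)/339 = (2*t)*(1/339) = 2*t/339)
(o(249) + (z - 42407)) - 49547 = ((2/339)*249 + (-17745 - 42407)) - 49547 = (166/113 - 60152) - 49547 = -6797010/113 - 49547 = -12395821/113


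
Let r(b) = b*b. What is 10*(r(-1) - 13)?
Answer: -120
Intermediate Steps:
r(b) = b**2
10*(r(-1) - 13) = 10*((-1)**2 - 13) = 10*(1 - 13) = 10*(-12) = -120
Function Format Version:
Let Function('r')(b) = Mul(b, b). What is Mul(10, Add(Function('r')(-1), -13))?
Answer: -120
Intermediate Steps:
Function('r')(b) = Pow(b, 2)
Mul(10, Add(Function('r')(-1), -13)) = Mul(10, Add(Pow(-1, 2), -13)) = Mul(10, Add(1, -13)) = Mul(10, -12) = -120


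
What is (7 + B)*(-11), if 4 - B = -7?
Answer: -198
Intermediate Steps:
B = 11 (B = 4 - 1*(-7) = 4 + 7 = 11)
(7 + B)*(-11) = (7 + 11)*(-11) = 18*(-11) = -198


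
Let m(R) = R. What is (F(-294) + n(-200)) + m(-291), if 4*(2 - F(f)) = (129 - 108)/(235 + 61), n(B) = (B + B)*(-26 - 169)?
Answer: 92009803/1184 ≈ 77711.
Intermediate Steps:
n(B) = -390*B (n(B) = (2*B)*(-195) = -390*B)
F(f) = 2347/1184 (F(f) = 2 - (129 - 108)/(4*(235 + 61)) = 2 - 21/(4*296) = 2 - ¼*21/296 = 2 - 21/1184 = 2347/1184)
(F(-294) + n(-200)) + m(-291) = (2347/1184 - 390*(-200)) - 291 = (2347/1184 + 78000) - 291 = 92354347/1184 - 291 = 92009803/1184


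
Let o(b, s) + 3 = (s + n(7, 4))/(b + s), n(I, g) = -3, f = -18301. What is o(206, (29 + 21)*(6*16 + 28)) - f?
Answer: 117223185/6406 ≈ 18299.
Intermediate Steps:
o(b, s) = -3 + (-3 + s)/(b + s) (o(b, s) = -3 + (s - 3)/(b + s) = -3 + (-3 + s)/(b + s))
o(206, (29 + 21)*(6*16 + 28)) - f = (-3 - 3*206 - 2*(29 + 21)*(6*16 + 28))/(206 + (29 + 21)*(6*16 + 28)) - 1*(-18301) = (-3 - 618 - 100*(96 + 28))/(206 + 50*(96 + 28)) + 18301 = (-3 - 618 - 100*124)/(206 + 50*124) + 18301 = (-3 - 618 - 2*6200)/(206 + 6200) + 18301 = (-3 - 618 - 12400)/6406 + 18301 = (1/6406)*(-13021) + 18301 = -13021/6406 + 18301 = 117223185/6406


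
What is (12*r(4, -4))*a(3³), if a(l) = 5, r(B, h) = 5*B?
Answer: 1200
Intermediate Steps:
(12*r(4, -4))*a(3³) = (12*(5*4))*5 = (12*20)*5 = 240*5 = 1200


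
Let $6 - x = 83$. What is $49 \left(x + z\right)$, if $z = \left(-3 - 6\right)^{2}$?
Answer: $196$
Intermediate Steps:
$z = 81$ ($z = \left(-9\right)^{2} = 81$)
$x = -77$ ($x = 6 - 83 = -77$)
$49 \left(x + z\right) = 49 \left(-77 + 81\right) = 49 \cdot 4 = 196$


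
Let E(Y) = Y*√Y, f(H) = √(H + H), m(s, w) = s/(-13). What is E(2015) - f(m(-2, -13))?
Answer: 2015*√2015 - 2*√13/13 ≈ 90450.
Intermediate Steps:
m(s, w) = -s/13 (m(s, w) = s*(-1/13) = -s/13)
f(H) = √2*√H (f(H) = √(2*H) = √2*√H)
E(Y) = Y^(3/2)
E(2015) - f(m(-2, -13)) = 2015^(3/2) - √2*√(-1/13*(-2)) = 2015*√2015 - √2*√(2/13) = 2015*√2015 - √2*√26/13 = 2015*√2015 - 2*√13/13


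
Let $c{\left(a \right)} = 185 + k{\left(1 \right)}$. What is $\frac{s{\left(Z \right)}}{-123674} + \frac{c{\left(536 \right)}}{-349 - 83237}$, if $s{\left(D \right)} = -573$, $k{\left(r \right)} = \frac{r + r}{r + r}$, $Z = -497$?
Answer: $\frac{4148569}{1722902494} \approx 0.0024079$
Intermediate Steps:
$k{\left(r \right)} = 1$ ($k{\left(r \right)} = \frac{2 r}{2 r} = 2 r \frac{1}{2 r} = 1$)
$c{\left(a \right)} = 186$ ($c{\left(a \right)} = 185 + 1 = 186$)
$\frac{s{\left(Z \right)}}{-123674} + \frac{c{\left(536 \right)}}{-349 - 83237} = - \frac{573}{-123674} + \frac{186}{-349 - 83237} = \left(-573\right) \left(- \frac{1}{123674}\right) + \frac{186}{-349 - 83237} = \frac{573}{123674} + \frac{186}{-83586} = \frac{573}{123674} + 186 \left(- \frac{1}{83586}\right) = \frac{573}{123674} - \frac{31}{13931} = \frac{4148569}{1722902494}$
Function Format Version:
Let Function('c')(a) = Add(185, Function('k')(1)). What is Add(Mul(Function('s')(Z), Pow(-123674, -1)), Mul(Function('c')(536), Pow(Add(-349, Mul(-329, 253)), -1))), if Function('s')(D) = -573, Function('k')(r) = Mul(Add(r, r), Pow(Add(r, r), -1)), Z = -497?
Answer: Rational(4148569, 1722902494) ≈ 0.0024079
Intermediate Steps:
Function('k')(r) = 1 (Function('k')(r) = Mul(Mul(2, r), Pow(Mul(2, r), -1)) = Mul(Mul(2, r), Mul(Rational(1, 2), Pow(r, -1))) = 1)
Function('c')(a) = 186 (Function('c')(a) = Add(185, 1) = 186)
Add(Mul(Function('s')(Z), Pow(-123674, -1)), Mul(Function('c')(536), Pow(Add(-349, Mul(-329, 253)), -1))) = Add(Mul(-573, Pow(-123674, -1)), Mul(186, Pow(Add(-349, Mul(-329, 253)), -1))) = Add(Mul(-573, Rational(-1, 123674)), Mul(186, Pow(Add(-349, -83237), -1))) = Add(Rational(573, 123674), Mul(186, Pow(-83586, -1))) = Add(Rational(573, 123674), Mul(186, Rational(-1, 83586))) = Add(Rational(573, 123674), Rational(-31, 13931)) = Rational(4148569, 1722902494)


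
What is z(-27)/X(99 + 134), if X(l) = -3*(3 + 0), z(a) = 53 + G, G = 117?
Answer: -170/9 ≈ -18.889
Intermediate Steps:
z(a) = 170 (z(a) = 53 + 117 = 170)
X(l) = -9 (X(l) = -3*3 = -9)
z(-27)/X(99 + 134) = 170/(-9) = 170*(-1/9) = -170/9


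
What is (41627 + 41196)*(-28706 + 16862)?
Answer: -980955612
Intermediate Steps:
(41627 + 41196)*(-28706 + 16862) = 82823*(-11844) = -980955612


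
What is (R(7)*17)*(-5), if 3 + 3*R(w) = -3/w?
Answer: 680/7 ≈ 97.143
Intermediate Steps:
R(w) = -1 - 1/w (R(w) = -1 + (-3/w)/3 = -1 - 1/w)
(R(7)*17)*(-5) = (((-1 - 1*7)/7)*17)*(-5) = (((-1 - 7)/7)*17)*(-5) = (((⅐)*(-8))*17)*(-5) = -8/7*17*(-5) = -136/7*(-5) = 680/7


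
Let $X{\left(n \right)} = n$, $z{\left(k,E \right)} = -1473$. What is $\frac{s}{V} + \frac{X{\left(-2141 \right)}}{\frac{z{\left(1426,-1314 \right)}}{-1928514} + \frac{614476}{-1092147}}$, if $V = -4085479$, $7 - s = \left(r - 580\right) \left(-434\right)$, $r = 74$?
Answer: $\frac{877304534811504098103}{230229744393705367} \approx 3810.6$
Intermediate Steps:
$s = -219597$ ($s = 7 - \left(74 - 580\right) \left(-434\right) = 7 - \left(-506\right) \left(-434\right) = 7 - 219604 = -219597$)
$\frac{s}{V} + \frac{X{\left(-2141 \right)}}{\frac{z{\left(1426,-1314 \right)}}{-1928514} + \frac{614476}{-1092147}} = - \frac{219597}{-4085479} - \frac{2141}{- \frac{1473}{-1928514} + \frac{614476}{-1092147}} = \left(-219597\right) \left(- \frac{1}{4085479}\right) - \frac{2141}{\left(-1473\right) \left(- \frac{1}{1928514}\right) + 614476 \left(- \frac{1}{1092147}\right)} = \frac{219597}{4085479} - \frac{2141}{\frac{491}{642838} - \frac{614476}{1092147}} = \frac{219597}{4085479} - \frac{2141}{- \frac{56353182673}{100296227598}} = \frac{219597}{4085479} - - \frac{214734223287318}{56353182673} = \frac{219597}{4085479} + \frac{214734223287318}{56353182673} = \frac{877304534811504098103}{230229744393705367}$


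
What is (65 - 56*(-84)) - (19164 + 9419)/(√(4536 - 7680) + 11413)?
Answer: 620882353518/130259713 + 57166*I*√786/130259713 ≈ 4766.5 + 0.012304*I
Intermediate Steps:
(65 - 56*(-84)) - (19164 + 9419)/(√(4536 - 7680) + 11413) = (65 + 4704) - 28583/(√(-3144) + 11413) = 4769 - 28583/(2*I*√786 + 11413) = 4769 - 28583/(11413 + 2*I*√786)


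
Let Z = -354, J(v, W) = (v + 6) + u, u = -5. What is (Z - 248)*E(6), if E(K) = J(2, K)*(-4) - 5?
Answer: 10234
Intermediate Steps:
J(v, W) = 1 + v (J(v, W) = (v + 6) - 5 = (6 + v) - 5 = 1 + v)
E(K) = -17 (E(K) = (1 + 2)*(-4) - 5 = 3*(-4) - 5 = -12 - 5 = -17)
(Z - 248)*E(6) = (-354 - 248)*(-17) = -602*(-17) = 10234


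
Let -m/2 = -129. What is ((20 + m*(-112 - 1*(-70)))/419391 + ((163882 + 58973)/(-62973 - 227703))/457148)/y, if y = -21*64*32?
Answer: 479114885577491/798938036755536642048 ≈ 5.9969e-7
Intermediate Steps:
m = 258 (m = -2*(-129) = 258)
y = -43008 (y = -1344*32 = -43008)
((20 + m*(-112 - 1*(-70)))/419391 + ((163882 + 58973)/(-62973 - 227703))/457148)/y = ((20 + 258*(-112 - 1*(-70)))/419391 + ((163882 + 58973)/(-62973 - 227703))/457148)/(-43008) = ((20 + 258*(-112 + 70))*(1/419391) + (222855/(-290676))*(1/457148))*(-1/43008) = ((20 + 258*(-42))*(1/419391) + (222855*(-1/290676))*(1/457148))*(-1/43008) = ((20 - 10836)*(1/419391) - 74285/96892*1/457148)*(-1/43008) = (-10816*1/419391 - 74285/44293984016)*(-1/43008) = (-10816/419391 - 74285/44293984016)*(-1/43008) = -479114885577491/18576498250454256*(-1/43008) = 479114885577491/798938036755536642048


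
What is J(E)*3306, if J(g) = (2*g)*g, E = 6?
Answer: 238032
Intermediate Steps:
J(g) = 2*g²
J(E)*3306 = (2*6²)*3306 = (2*36)*3306 = 72*3306 = 238032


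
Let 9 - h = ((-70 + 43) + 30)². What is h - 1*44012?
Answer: -44012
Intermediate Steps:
h = 0 (h = 9 - ((-70 + 43) + 30)² = 9 - (-27 + 30)² = 9 - 1*3² = 9 - 1*9 = 9 - 9 = 0)
h - 1*44012 = 0 - 1*44012 = 0 - 44012 = -44012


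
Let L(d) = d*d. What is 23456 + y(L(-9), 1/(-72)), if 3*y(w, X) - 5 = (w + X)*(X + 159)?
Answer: 431561089/15552 ≈ 27750.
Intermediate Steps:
L(d) = d²
y(w, X) = 5/3 + (159 + X)*(X + w)/3 (y(w, X) = 5/3 + ((w + X)*(X + 159))/3 = 5/3 + ((X + w)*(159 + X))/3 = 5/3 + ((159 + X)*(X + w))/3 = 5/3 + (159 + X)*(X + w)/3)
23456 + y(L(-9), 1/(-72)) = 23456 + (5/3 + 53/(-72) + 53*(-9)² + (1/(-72))²/3 + (⅓)*(-9)²/(-72)) = 23456 + (5/3 + 53*(-1/72) + 53*81 + (-1/72)²/3 + (⅓)*(-1/72)*81) = 23456 + (5/3 - 53/72 + 4293 + (⅓)*(1/5184) - 3/8) = 23456 + (5/3 - 53/72 + 4293 + 1/15552 - 3/8) = 23456 + 66773377/15552 = 431561089/15552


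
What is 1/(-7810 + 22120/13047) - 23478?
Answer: -2391820089147/101874950 ≈ -23478.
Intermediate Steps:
1/(-7810 + 22120/13047) - 23478 = 1/(-101874950/13047) - 23478 = -13047/101874950 - 23478 = -2391820089147/101874950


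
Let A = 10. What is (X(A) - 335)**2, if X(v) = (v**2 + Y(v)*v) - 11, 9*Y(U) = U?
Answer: 4468996/81 ≈ 55173.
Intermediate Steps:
Y(U) = U/9
X(v) = -11 + 10*v**2/9 (X(v) = (v**2 + (v/9)*v) - 11 = (v**2 + v**2/9) - 11 = 10*v**2/9 - 11 = -11 + 10*v**2/9)
(X(A) - 335)**2 = ((-11 + (10/9)*10**2) - 335)**2 = ((-11 + (10/9)*100) - 335)**2 = ((-11 + 1000/9) - 335)**2 = (901/9 - 335)**2 = (-2114/9)**2 = 4468996/81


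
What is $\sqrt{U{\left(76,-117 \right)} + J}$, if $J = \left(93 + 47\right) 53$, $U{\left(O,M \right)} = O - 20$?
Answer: $2 \sqrt{1869} \approx 86.464$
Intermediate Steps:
$U{\left(O,M \right)} = -20 + O$ ($U{\left(O,M \right)} = O - 20 = -20 + O$)
$J = 7420$ ($J = 140 \cdot 53 = 7420$)
$\sqrt{U{\left(76,-117 \right)} + J} = \sqrt{\left(-20 + 76\right) + 7420} = \sqrt{56 + 7420} = \sqrt{7476} = 2 \sqrt{1869}$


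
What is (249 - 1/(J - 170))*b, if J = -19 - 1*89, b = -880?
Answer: -30458120/139 ≈ -2.1912e+5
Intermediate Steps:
J = -108 (J = -19 - 89 = -108)
(249 - 1/(J - 170))*b = (249 - 1/(-108 - 170))*(-880) = (249 - 1/(-278))*(-880) = (249 - 1*(-1/278))*(-880) = (249 + 1/278)*(-880) = (69223/278)*(-880) = -30458120/139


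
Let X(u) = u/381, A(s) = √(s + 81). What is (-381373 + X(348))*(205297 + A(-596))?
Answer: -9943407248735/127 - 48434255*I*√515/127 ≈ -7.8295e+10 - 8.6547e+6*I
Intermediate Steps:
A(s) = √(81 + s)
X(u) = u/381 (X(u) = u*(1/381) = u/381)
(-381373 + X(348))*(205297 + A(-596)) = (-381373 + (1/381)*348)*(205297 + √(81 - 596)) = (-381373 + 116/127)*(205297 + √(-515)) = -48434255*(205297 + I*√515)/127 = -9943407248735/127 - 48434255*I*√515/127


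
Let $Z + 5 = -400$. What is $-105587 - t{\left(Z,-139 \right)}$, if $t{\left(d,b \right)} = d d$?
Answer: $-269612$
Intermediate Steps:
$Z = -405$ ($Z = -5 - 400 = -405$)
$t{\left(d,b \right)} = d^{2}$
$-105587 - t{\left(Z,-139 \right)} = -105587 - \left(-405\right)^{2} = -105587 - 164025 = -269612$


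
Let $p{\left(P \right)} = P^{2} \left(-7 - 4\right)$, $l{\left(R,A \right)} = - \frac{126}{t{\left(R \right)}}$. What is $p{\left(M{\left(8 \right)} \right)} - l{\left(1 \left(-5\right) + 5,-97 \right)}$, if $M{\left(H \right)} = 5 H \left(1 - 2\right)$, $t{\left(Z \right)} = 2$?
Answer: $-17537$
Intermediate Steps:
$M{\left(H \right)} = - 5 H$ ($M{\left(H \right)} = 5 H \left(-1\right) = - 5 H$)
$l{\left(R,A \right)} = -63$ ($l{\left(R,A \right)} = - \frac{126}{2} = \left(-126\right) \frac{1}{2} = -63$)
$p{\left(P \right)} = - 11 P^{2}$ ($p{\left(P \right)} = P^{2} \left(-11\right) = - 11 P^{2}$)
$p{\left(M{\left(8 \right)} \right)} - l{\left(1 \left(-5\right) + 5,-97 \right)} = - 11 \left(\left(-5\right) 8\right)^{2} - -63 = - 11 \left(-40\right)^{2} + 63 = \left(-11\right) 1600 + 63 = -17600 + 63 = -17537$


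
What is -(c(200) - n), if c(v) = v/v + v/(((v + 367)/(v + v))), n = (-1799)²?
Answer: 1834958800/567 ≈ 3.2363e+6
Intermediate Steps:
n = 3236401
c(v) = 1 + 2*v²/(367 + v) (c(v) = 1 + v/(((367 + v)/((2*v)))) = 1 + v/(((367 + v)*(1/(2*v)))) = 1 + v/(((367 + v)/(2*v))) = 1 + v*(2*v/(367 + v)) = 1 + 2*v²/(367 + v))
-(c(200) - n) = -((367 + 200 + 2*200²)/(367 + 200) - 1*3236401) = -((367 + 200 + 2*40000)/567 - 3236401) = -((367 + 200 + 80000)/567 - 3236401) = -((1/567)*80567 - 3236401) = -(80567/567 - 3236401) = -1*(-1834958800/567) = 1834958800/567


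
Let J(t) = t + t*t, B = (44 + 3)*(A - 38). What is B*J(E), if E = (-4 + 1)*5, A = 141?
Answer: 1016610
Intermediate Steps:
E = -15 (E = -3*5 = -15)
B = 4841 (B = (44 + 3)*(141 - 38) = 47*103 = 4841)
J(t) = t + t**2
B*J(E) = 4841*(-15*(1 - 15)) = 4841*(-15*(-14)) = 4841*210 = 1016610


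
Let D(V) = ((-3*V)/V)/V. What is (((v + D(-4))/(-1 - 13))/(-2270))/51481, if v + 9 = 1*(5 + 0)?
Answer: -13/6544264720 ≈ -1.9865e-9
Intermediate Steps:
v = -4 (v = -9 + 1*(5 + 0) = -9 + 1*5 = -9 + 5 = -4)
D(V) = -3/V
(((v + D(-4))/(-1 - 13))/(-2270))/51481 = (((-4 - 3/(-4))/(-1 - 13))/(-2270))/51481 = -(-4 - 3*(-¼))/(2270*(-14))*(1/51481) = -(-4 + ¾)*(-1)/(2270*14)*(1/51481) = -(-13)*(-1)/(9080*14)*(1/51481) = -1/2270*13/56*(1/51481) = -13/127120*1/51481 = -13/6544264720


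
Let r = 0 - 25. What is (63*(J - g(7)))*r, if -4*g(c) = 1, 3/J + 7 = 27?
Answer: -630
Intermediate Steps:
J = 3/20 (J = 3/(-7 + 27) = 3/20 ≈ 0.15000)
r = -25
g(c) = -¼ (g(c) = -¼*1 = -¼)
(63*(J - g(7)))*r = (63*(3/20 - 1*(-¼)))*(-25) = (63*(3/20 + ¼))*(-25) = (63*(⅖))*(-25) = (126/5)*(-25) = -630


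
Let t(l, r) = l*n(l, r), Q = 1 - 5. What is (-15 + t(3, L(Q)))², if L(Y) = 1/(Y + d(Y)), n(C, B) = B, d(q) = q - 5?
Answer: 39204/169 ≈ 231.98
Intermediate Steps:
d(q) = -5 + q
Q = -4
L(Y) = 1/(-5 + 2*Y) (L(Y) = 1/(Y + (-5 + Y)) = 1/(-5 + 2*Y))
t(l, r) = l*r
(-15 + t(3, L(Q)))² = (-15 + 3/(-5 + 2*(-4)))² = (-15 + 3/(-5 - 8))² = (-15 + 3/(-13))² = (-15 + 3*(-1/13))² = (-15 - 3/13)² = (-198/13)² = 39204/169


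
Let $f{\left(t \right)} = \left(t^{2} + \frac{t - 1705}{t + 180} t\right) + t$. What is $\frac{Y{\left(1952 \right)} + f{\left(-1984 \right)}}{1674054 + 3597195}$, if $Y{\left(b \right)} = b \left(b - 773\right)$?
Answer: $\frac{2810461936}{2377333299} \approx 1.1822$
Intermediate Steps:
$Y{\left(b \right)} = b \left(-773 + b\right)$
$f{\left(t \right)} = t + t^{2} + \frac{t \left(-1705 + t\right)}{180 + t}$ ($f{\left(t \right)} = \left(t^{2} + \frac{-1705 + t}{180 + t} t\right) + t = \left(t^{2} + \frac{t \left(-1705 + t\right)}{180 + t}\right) + t = t + t^{2} + \frac{t \left(-1705 + t\right)}{180 + t}$)
$\frac{Y{\left(1952 \right)} + f{\left(-1984 \right)}}{1674054 + 3597195} = \frac{1952 \left(-773 + 1952\right) - \frac{1984 \left(-1525 + \left(-1984\right)^{2} + 182 \left(-1984\right)\right)}{180 - 1984}}{1674054 + 3597195} = \frac{1952 \cdot 1179 - \frac{1984 \left(-1525 + 3936256 - 361088\right)}{-1804}}{5271249} = \left(2301408 - \left(- \frac{496}{451}\right) 3573643\right) \frac{1}{5271249} = \left(2301408 + \frac{1772526928}{451}\right) \frac{1}{5271249} = \frac{2810461936}{451} \cdot \frac{1}{5271249} = \frac{2810461936}{2377333299}$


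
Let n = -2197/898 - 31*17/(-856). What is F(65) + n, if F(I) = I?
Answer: 24278667/384344 ≈ 63.169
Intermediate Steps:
n = -703693/384344 (n = -2197*1/898 - 527*(-1/856) = -2197/898 + 527/856 = -703693/384344 ≈ -1.8309)
F(65) + n = 65 - 703693/384344 = 24278667/384344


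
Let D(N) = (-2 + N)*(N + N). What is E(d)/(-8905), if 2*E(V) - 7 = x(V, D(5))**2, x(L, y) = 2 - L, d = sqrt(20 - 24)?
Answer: -7/17810 + 4*I/8905 ≈ -0.00039304 + 0.00044919*I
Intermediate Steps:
D(N) = 2*N*(-2 + N) (D(N) = (-2 + N)*(2*N) = 2*N*(-2 + N))
d = 2*I (d = sqrt(-4) = 2*I ≈ 2.0*I)
E(V) = 7/2 + (2 - V)**2/2
E(d)/(-8905) = (7/2 + (-2 + 2*I)**2/2)/(-8905) = (7/2 + (-2 + 2*I)**2/2)*(-1/8905) = -7/17810 - (-2 + 2*I)**2/17810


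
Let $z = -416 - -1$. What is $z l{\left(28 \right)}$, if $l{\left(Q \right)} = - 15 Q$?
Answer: $174300$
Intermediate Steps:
$z = -415$ ($z = -416 + 1 = -415$)
$z l{\left(28 \right)} = - 415 \left(\left(-15\right) 28\right) = \left(-415\right) \left(-420\right) = 174300$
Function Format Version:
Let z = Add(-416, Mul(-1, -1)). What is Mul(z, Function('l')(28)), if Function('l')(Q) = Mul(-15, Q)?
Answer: 174300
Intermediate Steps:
z = -415 (z = Add(-416, 1) = -415)
Mul(z, Function('l')(28)) = Mul(-415, Mul(-15, 28)) = Mul(-415, -420) = 174300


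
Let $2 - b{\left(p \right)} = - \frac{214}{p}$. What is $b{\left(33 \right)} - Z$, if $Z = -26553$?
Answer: $\frac{876529}{33} \approx 26562.0$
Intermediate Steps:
$b{\left(p \right)} = 2 + \frac{214}{p}$ ($b{\left(p \right)} = 2 - - \frac{214}{p} = 2 + \frac{214}{p}$)
$b{\left(33 \right)} - Z = \left(2 + \frac{214}{33}\right) - -26553 = \left(2 + 214 \cdot \frac{1}{33}\right) + 26553 = \left(2 + \frac{214}{33}\right) + 26553 = \frac{280}{33} + 26553 = \frac{876529}{33}$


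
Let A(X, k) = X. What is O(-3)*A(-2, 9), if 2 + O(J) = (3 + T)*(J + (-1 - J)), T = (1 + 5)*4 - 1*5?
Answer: 48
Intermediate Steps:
T = 19 (T = 6*4 - 5 = 24 - 5 = 19)
O(J) = -24 (O(J) = -2 + (3 + 19)*(J + (-1 - J)) = -2 + 22*(-1) = -2 - 22 = -24)
O(-3)*A(-2, 9) = -24*(-2) = 48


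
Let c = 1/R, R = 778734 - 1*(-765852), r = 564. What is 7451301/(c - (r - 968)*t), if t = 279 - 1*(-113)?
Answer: 1046288655126/22237545059 ≈ 47.051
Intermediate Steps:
t = 392 (t = 279 + 113 = 392)
R = 1544586 (R = 778734 + 765852 = 1544586)
c = 1/1544586 ≈ 6.4742e-7
7451301/(c - (r - 968)*t) = 7451301/(1/1544586 - (564 - 968)*392) = 7451301/(1/1544586 - (-404)*392) = 7451301/(1/1544586 - 1*(-158368)) = 7451301/(1/1544586 + 158368) = 7451301/(244612995649/1544586) = 7451301*(1544586/244612995649) = 1046288655126/22237545059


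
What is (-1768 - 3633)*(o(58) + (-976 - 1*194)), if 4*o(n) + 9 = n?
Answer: 25012031/4 ≈ 6.2530e+6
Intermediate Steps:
o(n) = -9/4 + n/4
(-1768 - 3633)*(o(58) + (-976 - 1*194)) = (-1768 - 3633)*((-9/4 + (1/4)*58) + (-976 - 1*194)) = -5401*((-9/4 + 29/2) + (-976 - 194)) = -5401*(49/4 - 1170) = -5401*(-4631/4) = 25012031/4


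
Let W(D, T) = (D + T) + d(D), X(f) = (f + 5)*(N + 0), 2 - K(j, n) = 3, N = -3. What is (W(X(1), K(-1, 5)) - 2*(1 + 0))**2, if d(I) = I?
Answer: 1521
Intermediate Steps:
K(j, n) = -1 (K(j, n) = 2 - 1*3 = 2 - 3 = -1)
X(f) = -15 - 3*f (X(f) = (f + 5)*(-3 + 0) = (5 + f)*(-3) = -15 - 3*f)
W(D, T) = T + 2*D (W(D, T) = (D + T) + D = T + 2*D)
(W(X(1), K(-1, 5)) - 2*(1 + 0))**2 = ((-1 + 2*(-15 - 3*1)) - 2*(1 + 0))**2 = ((-1 + 2*(-15 - 3)) - 2*1)**2 = ((-1 + 2*(-18)) - 2)**2 = ((-1 - 36) - 2)**2 = (-37 - 2)**2 = (-39)**2 = 1521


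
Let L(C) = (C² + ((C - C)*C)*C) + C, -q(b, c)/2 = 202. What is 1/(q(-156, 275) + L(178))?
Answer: 1/31458 ≈ 3.1788e-5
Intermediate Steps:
q(b, c) = -404 (q(b, c) = -2*202 = -404)
L(C) = C + C² (L(C) = (C² + (0*C)*C) + C = (C² + 0*C) + C = (C² + 0) + C = C² + C = C + C²)
1/(q(-156, 275) + L(178)) = 1/(-404 + 178*(1 + 178)) = 1/(-404 + 178*179) = 1/(-404 + 31862) = 1/31458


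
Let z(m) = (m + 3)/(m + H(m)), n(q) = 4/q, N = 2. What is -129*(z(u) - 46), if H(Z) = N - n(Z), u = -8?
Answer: 63984/11 ≈ 5816.7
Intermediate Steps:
H(Z) = 2 - 4/Z
z(m) = (3 + m)/(2 + m - 4/m) (z(m) = (m + 3)/(m + (2 - 4/m)) = (3 + m)/(2 + m - 4/m))
-129*(z(u) - 46) = -129*(-8*(3 - 8)/(-4 - 8*(2 - 8)) - 46) = -129*(-8*(-5)/(-4 - 8*(-6)) - 46) = -129*(-8*(-5)/(-4 + 48) - 46) = -129*(-8*(-5)/44 - 46) = -129*(-8*1/44*(-5) - 46) = -129*(10/11 - 46) = -129*(-496/11) = 63984/11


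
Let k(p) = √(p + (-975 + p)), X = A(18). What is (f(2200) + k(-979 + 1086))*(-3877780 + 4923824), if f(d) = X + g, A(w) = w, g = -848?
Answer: -868216520 + 1046044*I*√761 ≈ -8.6822e+8 + 2.8856e+7*I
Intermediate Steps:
X = 18
k(p) = √(-975 + 2*p)
f(d) = -830 (f(d) = 18 - 848 = -830)
(f(2200) + k(-979 + 1086))*(-3877780 + 4923824) = (-830 + √(-975 + 2*(-979 + 1086)))*(-3877780 + 4923824) = (-830 + √(-975 + 2*107))*1046044 = (-830 + √(-975 + 214))*1046044 = (-830 + √(-761))*1046044 = (-830 + I*√761)*1046044 = -868216520 + 1046044*I*√761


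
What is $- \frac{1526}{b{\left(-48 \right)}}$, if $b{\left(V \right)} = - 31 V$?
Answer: $- \frac{763}{744} \approx -1.0255$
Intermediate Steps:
$- \frac{1526}{b{\left(-48 \right)}} = - \frac{1526}{\left(-31\right) \left(-48\right)} = - \frac{1526}{1488} = \left(-1526\right) \frac{1}{1488} = - \frac{763}{744}$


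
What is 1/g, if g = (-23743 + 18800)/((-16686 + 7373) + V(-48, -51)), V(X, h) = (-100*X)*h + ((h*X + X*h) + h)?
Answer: 249268/4943 ≈ 50.428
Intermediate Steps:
V(X, h) = h - 98*X*h (V(X, h) = -100*X*h + ((X*h + X*h) + h) = -100*X*h + (2*X*h + h) = -100*X*h + (h + 2*X*h) = h - 98*X*h)
g = 4943/249268 (g = (-23743 + 18800)/((-16686 + 7373) - 51*(1 - 98*(-48))) = -4943/(-9313 - 51*(1 + 4704)) = -4943/(-9313 - 51*4705) = -4943/(-9313 - 239955) = -4943/(-249268) = -4943*(-1/249268) = 4943/249268 ≈ 0.019830)
1/g = 1/(4943/249268) = 249268/4943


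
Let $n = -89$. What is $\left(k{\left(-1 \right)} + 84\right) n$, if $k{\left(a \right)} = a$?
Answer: $-7387$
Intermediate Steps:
$\left(k{\left(-1 \right)} + 84\right) n = \left(-1 + 84\right) \left(-89\right) = 83 \left(-89\right) = -7387$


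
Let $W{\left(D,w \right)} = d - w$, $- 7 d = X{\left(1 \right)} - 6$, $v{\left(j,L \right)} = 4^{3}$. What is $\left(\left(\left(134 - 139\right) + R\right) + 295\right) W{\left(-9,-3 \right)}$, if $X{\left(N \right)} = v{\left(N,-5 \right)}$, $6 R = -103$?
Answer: $- \frac{60569}{42} \approx -1442.1$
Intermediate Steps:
$R = - \frac{103}{6}$ ($R = \frac{1}{6} \left(-103\right) = - \frac{103}{6} \approx -17.167$)
$v{\left(j,L \right)} = 64$
$X{\left(N \right)} = 64$
$d = - \frac{58}{7}$ ($d = - \frac{64 - 6}{7} = \left(- \frac{1}{7}\right) 58 = - \frac{58}{7} \approx -8.2857$)
$W{\left(D,w \right)} = - \frac{58}{7} - w$
$\left(\left(\left(134 - 139\right) + R\right) + 295\right) W{\left(-9,-3 \right)} = \left(\left(\left(134 - 139\right) - \frac{103}{6}\right) + 295\right) \left(- \frac{58}{7} - -3\right) = \left(\left(-5 - \frac{103}{6}\right) + 295\right) \left(- \frac{58}{7} + 3\right) = \left(- \frac{133}{6} + 295\right) \left(- \frac{37}{7}\right) = \frac{1637}{6} \left(- \frac{37}{7}\right) = - \frac{60569}{42}$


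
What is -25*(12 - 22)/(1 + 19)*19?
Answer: 475/2 ≈ 237.50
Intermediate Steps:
-25*(12 - 22)/(1 + 19)*19 = -(-250)/20*19 = -25*(-1/2)*19 = (25/2)*19 = 475/2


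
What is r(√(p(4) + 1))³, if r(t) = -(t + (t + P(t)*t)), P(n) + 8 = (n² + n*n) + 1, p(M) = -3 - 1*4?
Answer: -29478*I*√6 ≈ -72206.0*I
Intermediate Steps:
p(M) = -7 (p(M) = -3 - 4 = -7)
P(n) = -7 + 2*n² (P(n) = -8 + ((n² + n*n) + 1) = -8 + ((n² + n²) + 1) = -8 + (2*n² + 1) = -8 + (1 + 2*n²) = -7 + 2*n²)
r(t) = -2*t - t*(-7 + 2*t²) (r(t) = -(t + (t + (-7 + 2*t²)*t)) = -(t + (t + t*(-7 + 2*t²))) = -(2*t + t*(-7 + 2*t²)) = -2*t - t*(-7 + 2*t²))
r(√(p(4) + 1))³ = (√(-7 + 1)*(5 - 2*(√(-7 + 1))²))³ = (√(-6)*(5 - 2*(√(-6))²))³ = ((I*√6)*(5 - 2*(I*√6)²))³ = ((I*√6)*(5 - 2*(-6)))³ = ((I*√6)*(5 + 12))³ = ((I*√6)*17)³ = (17*I*√6)³ = -29478*I*√6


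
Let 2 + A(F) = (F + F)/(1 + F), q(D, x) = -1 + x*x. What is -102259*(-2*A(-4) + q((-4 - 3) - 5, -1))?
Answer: 409036/3 ≈ 1.3635e+5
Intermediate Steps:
q(D, x) = -1 + x²
A(F) = -2 + 2*F/(1 + F) (A(F) = -2 + (F + F)/(1 + F) = -2 + (2*F)/(1 + F) = -2 + 2*F/(1 + F))
-102259*(-2*A(-4) + q((-4 - 3) - 5, -1)) = -102259*(-(-4)/(1 - 4) + (-1 + (-1)²)) = -102259*(-(-4)/(-3) + (-1 + 1)) = -102259*(-(-4)*(-1)/3 + 0) = -102259*(-2*⅔ + 0) = -102259*(-4/3 + 0) = -102259*(-4/3) = 409036/3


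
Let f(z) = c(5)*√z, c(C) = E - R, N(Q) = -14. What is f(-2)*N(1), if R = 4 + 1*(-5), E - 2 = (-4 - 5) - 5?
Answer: 154*I*√2 ≈ 217.79*I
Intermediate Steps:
E = -12 (E = 2 + ((-4 - 5) - 5) = 2 + (-9 - 5) = 2 - 14 = -12)
R = -1 (R = 4 - 5 = -1)
c(C) = -11 (c(C) = -12 - 1*(-1) = -12 + 1 = -11)
f(z) = -11*√z
f(-2)*N(1) = -11*I*√2*(-14) = 154*I*√2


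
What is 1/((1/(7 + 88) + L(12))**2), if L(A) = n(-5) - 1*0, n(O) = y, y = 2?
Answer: 9025/36481 ≈ 0.24739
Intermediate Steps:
n(O) = 2
L(A) = 2 (L(A) = 2 - 1*0 = 2 + 0 = 2)
1/((1/(7 + 88) + L(12))**2) = 1/((1/(7 + 88) + 2)**2) = 1/((1/95 + 2)**2) = 1/((191/95)**2) = 1/(36481/9025) = 9025/36481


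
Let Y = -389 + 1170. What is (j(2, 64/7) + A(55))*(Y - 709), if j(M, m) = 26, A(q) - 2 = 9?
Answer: 2664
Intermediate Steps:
A(q) = 11 (A(q) = 2 + 9 = 11)
Y = 781
(j(2, 64/7) + A(55))*(Y - 709) = (26 + 11)*(781 - 709) = 37*72 = 2664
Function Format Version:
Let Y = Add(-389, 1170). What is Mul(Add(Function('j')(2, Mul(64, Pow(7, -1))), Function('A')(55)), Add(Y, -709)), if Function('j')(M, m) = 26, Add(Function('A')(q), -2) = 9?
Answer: 2664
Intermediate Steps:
Function('A')(q) = 11 (Function('A')(q) = Add(2, 9) = 11)
Y = 781
Mul(Add(Function('j')(2, Mul(64, Pow(7, -1))), Function('A')(55)), Add(Y, -709)) = Mul(Add(26, 11), Add(781, -709)) = Mul(37, 72) = 2664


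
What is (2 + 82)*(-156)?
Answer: -13104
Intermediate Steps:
(2 + 82)*(-156) = 84*(-156) = -13104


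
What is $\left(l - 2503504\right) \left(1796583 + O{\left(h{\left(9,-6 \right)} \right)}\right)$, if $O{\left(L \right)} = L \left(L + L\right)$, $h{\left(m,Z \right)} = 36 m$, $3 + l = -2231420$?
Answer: $-9500796747945$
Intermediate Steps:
$l = -2231423$ ($l = -3 - 2231420 = -2231423$)
$O{\left(L \right)} = 2 L^{2}$ ($O{\left(L \right)} = L 2 L = 2 L^{2}$)
$\left(l - 2503504\right) \left(1796583 + O{\left(h{\left(9,-6 \right)} \right)}\right) = \left(-2231423 - 2503504\right) \left(1796583 + 2 \left(36 \cdot 9\right)^{2}\right) = - 4734927 \left(1796583 + 2 \cdot 324^{2}\right) = - 4734927 \left(1796583 + 2 \cdot 104976\right) = - 4734927 \left(1796583 + 209952\right) = \left(-4734927\right) 2006535 = -9500796747945$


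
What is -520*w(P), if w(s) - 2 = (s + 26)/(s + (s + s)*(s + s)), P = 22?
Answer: -1030640/979 ≈ -1052.7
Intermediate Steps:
w(s) = 2 + (26 + s)/(s + 4*s²) (w(s) = 2 + (s + 26)/(s + (s + s)*(s + s)) = 2 + (26 + s)/(s + (2*s)*(2*s)) = 2 + (26 + s)/(s + 4*s²))
-520*w(P) = -520*(26 + 3*22 + 8*22²)/(22*(1 + 4*22)) = -260*(26 + 66 + 8*484)/(11*(1 + 88)) = -260*(26 + 66 + 3872)/(11*89) = -260*3964/(11*89) = -520*1982/979 = -1030640/979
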